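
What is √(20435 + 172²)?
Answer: √50019 ≈ 223.65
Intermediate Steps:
√(20435 + 172²) = √(20435 + 29584) = √50019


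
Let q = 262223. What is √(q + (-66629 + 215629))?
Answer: √411223 ≈ 641.27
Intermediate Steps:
√(q + (-66629 + 215629)) = √(262223 + (-66629 + 215629)) = √(262223 + 149000) = √411223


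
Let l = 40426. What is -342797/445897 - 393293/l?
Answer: -189226080343/18025832122 ≈ -10.497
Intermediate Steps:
-342797/445897 - 393293/l = -342797/445897 - 393293/40426 = -189226080343/18025832122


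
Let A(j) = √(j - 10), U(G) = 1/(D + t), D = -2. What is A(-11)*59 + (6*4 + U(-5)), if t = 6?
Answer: 97/4 + 59*I*√21 ≈ 24.25 + 270.37*I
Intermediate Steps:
U(G) = ¼ (U(G) = 1/(-2 + 6) = 1/4 = ¼)
A(j) = √(-10 + j)
A(-11)*59 + (6*4 + U(-5)) = √(-10 - 11)*59 + (6*4 + ¼) = √(-21)*59 + (24 + ¼) = (I*√21)*59 + 97/4 = 59*I*√21 + 97/4 = 97/4 + 59*I*√21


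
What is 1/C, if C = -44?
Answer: -1/44 ≈ -0.022727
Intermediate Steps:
1/C = 1/(-44) = -1/44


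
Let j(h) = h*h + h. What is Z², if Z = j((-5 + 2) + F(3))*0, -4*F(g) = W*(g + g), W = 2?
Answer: 0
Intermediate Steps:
F(g) = -g (F(g) = -(g + g)/2 = -2*g/2 = -g)
j(h) = h + h² (j(h) = h² + h = h + h²)
Z = 0 (Z = (((-5 + 2) - 1*3)*(1 + ((-5 + 2) - 1*3)))*0 = ((-3 - 3)*(1 + (-3 - 3)))*0 = -6*(1 - 6)*0 = -6*(-5)*0 = 30*0 = 0)
Z² = 0² = 0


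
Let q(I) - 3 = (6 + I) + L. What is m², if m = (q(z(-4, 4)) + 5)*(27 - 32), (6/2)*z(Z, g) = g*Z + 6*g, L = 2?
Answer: 78400/9 ≈ 8711.1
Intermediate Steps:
z(Z, g) = 2*g + Z*g/3 (z(Z, g) = (g*Z + 6*g)/3 = (Z*g + 6*g)/3 = (6*g + Z*g)/3 = 2*g + Z*g/3)
q(I) = 11 + I (q(I) = 3 + ((6 + I) + 2) = 3 + (8 + I) = 11 + I)
m = -280/3 (m = ((11 + (⅓)*4*(6 - 4)) + 5)*(27 - 32) = ((11 + (⅓)*4*2) + 5)*(-5) = ((11 + 8/3) + 5)*(-5) = (41/3 + 5)*(-5) = (56/3)*(-5) = -280/3 ≈ -93.333)
m² = (-280/3)² = 78400/9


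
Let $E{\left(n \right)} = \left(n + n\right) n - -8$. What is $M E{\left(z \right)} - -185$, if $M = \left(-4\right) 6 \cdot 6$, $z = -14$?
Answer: $-57415$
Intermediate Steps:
$M = -144$ ($M = \left(-24\right) 6 = -144$)
$E{\left(n \right)} = 8 + 2 n^{2}$ ($E{\left(n \right)} = 2 n n + 8 = 2 n^{2} + 8 = 8 + 2 n^{2}$)
$M E{\left(z \right)} - -185 = - 144 \left(8 + 2 \left(-14\right)^{2}\right) - -185 = - 144 \left(8 + 2 \cdot 196\right) + 185 = - 144 \left(8 + 392\right) + 185 = \left(-144\right) 400 + 185 = -57600 + 185 = -57415$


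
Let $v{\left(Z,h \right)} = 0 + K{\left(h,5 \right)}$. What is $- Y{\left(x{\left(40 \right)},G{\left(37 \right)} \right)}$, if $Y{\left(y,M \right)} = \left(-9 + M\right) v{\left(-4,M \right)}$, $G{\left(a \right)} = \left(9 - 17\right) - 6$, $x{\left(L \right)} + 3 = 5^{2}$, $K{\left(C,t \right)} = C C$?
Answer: $4508$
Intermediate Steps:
$K{\left(C,t \right)} = C^{2}$
$x{\left(L \right)} = 22$ ($x{\left(L \right)} = -3 + 5^{2} = -3 + 25 = 22$)
$G{\left(a \right)} = -14$ ($G{\left(a \right)} = -8 - 6 = -14$)
$v{\left(Z,h \right)} = h^{2}$ ($v{\left(Z,h \right)} = 0 + h^{2} = h^{2}$)
$Y{\left(y,M \right)} = M^{2} \left(-9 + M\right)$ ($Y{\left(y,M \right)} = \left(-9 + M\right) M^{2} = M^{2} \left(-9 + M\right)$)
$- Y{\left(x{\left(40 \right)},G{\left(37 \right)} \right)} = - \left(-14\right)^{2} \left(-9 - 14\right) = - 196 \left(-23\right) = \left(-1\right) \left(-4508\right) = 4508$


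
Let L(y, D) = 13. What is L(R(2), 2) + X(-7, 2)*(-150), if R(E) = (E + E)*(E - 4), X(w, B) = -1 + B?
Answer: -137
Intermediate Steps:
R(E) = 2*E*(-4 + E) (R(E) = (2*E)*(-4 + E) = 2*E*(-4 + E))
L(R(2), 2) + X(-7, 2)*(-150) = 13 + (-1 + 2)*(-150) = 13 + 1*(-150) = 13 - 150 = -137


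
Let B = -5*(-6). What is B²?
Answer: 900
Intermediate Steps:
B = 30
B² = 30² = 900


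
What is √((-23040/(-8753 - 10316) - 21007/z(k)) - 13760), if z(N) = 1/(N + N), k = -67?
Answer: 3*√113175969163802/19069 ≈ 1673.7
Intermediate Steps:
z(N) = 1/(2*N)
√((-23040/(-8753 - 10316) - 21007/z(k)) - 13760) = √((-23040/(-8753 - 10316) - 21007/((½)/(-67))) - 13760) = √((-23040/(-19069) - 21007/((½)*(-1/67))) - 13760) = √((-23040*(-1/19069) - 21007/(-1/134)) - 13760) = √((23040/19069 - 21007*(-134)) - 13760) = √((23040/19069 + 2814938) - 13760) = √(53678075762/19069 - 13760) = √(53415686322/19069) = 3*√113175969163802/19069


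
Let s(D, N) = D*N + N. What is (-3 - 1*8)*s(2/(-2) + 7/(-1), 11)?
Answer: 847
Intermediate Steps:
s(D, N) = N + D*N
(-3 - 1*8)*s(2/(-2) + 7/(-1), 11) = (-3 - 1*8)*(11*(1 + (2/(-2) + 7/(-1)))) = (-3 - 8)*(11*(1 + (2*(-½) + 7*(-1)))) = -121*(1 + (-1 - 7)) = -121*(1 - 8) = -121*(-7) = -11*(-77) = 847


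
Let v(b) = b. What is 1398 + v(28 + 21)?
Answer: 1447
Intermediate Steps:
1398 + v(28 + 21) = 1398 + (28 + 21) = 1398 + 49 = 1447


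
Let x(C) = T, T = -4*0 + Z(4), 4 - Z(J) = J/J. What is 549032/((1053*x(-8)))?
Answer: 549032/3159 ≈ 173.80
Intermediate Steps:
Z(J) = 3 (Z(J) = 4 - J/J = 4 - 1*1 = 4 - 1 = 3)
T = 3 (T = -4*0 + 3 = 0 + 3 = 3)
x(C) = 3
549032/((1053*x(-8))) = 549032/((1053*3)) = 549032/3159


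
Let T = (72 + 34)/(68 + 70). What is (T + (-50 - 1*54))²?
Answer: 50737129/4761 ≈ 10657.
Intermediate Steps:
T = 53/69 (T = 106/138 = 106*(1/138) = 53/69 ≈ 0.76812)
(T + (-50 - 1*54))² = (53/69 + (-50 - 1*54))² = (53/69 + (-50 - 54))² = (53/69 - 104)² = (-7123/69)² = 50737129/4761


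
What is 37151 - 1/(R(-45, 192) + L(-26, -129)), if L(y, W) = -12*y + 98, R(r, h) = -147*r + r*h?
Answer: 59998866/1615 ≈ 37151.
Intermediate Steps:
R(r, h) = -147*r + h*r
L(y, W) = 98 - 12*y
37151 - 1/(R(-45, 192) + L(-26, -129)) = 37151 - 1/(-45*(-147 + 192) + (98 - 12*(-26))) = 37151 - 1/(-45*45 + (98 + 312)) = 37151 - 1/(-2025 + 410) = 37151 - 1/(-1615) = 37151 - 1*(-1/1615) = 37151 + 1/1615 = 59998866/1615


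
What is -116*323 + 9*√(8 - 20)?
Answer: -37468 + 18*I*√3 ≈ -37468.0 + 31.177*I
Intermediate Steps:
-116*323 + 9*√(8 - 20) = -37468 + 9*√(-12) = -37468 + 9*(2*I*√3) = -37468 + 18*I*√3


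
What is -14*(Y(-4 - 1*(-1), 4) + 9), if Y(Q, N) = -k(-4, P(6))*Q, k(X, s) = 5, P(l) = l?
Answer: -336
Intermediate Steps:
Y(Q, N) = -5*Q
-14*(Y(-4 - 1*(-1), 4) + 9) = -14*(-5*(-4 - 1*(-1)) + 9) = -14*(-5*(-4 + 1) + 9) = -14*(-5*(-3) + 9) = -14*(15 + 9) = -14*24 = -336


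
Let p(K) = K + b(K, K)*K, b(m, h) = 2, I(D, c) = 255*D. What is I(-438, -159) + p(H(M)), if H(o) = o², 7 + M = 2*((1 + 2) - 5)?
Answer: -111327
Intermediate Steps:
M = -11 (M = -7 + 2*((1 + 2) - 5) = -7 + 2*(3 - 5) = -7 + 2*(-2) = -7 - 4 = -11)
p(K) = 3*K (p(K) = K + 2*K = 3*K)
I(-438, -159) + p(H(M)) = 255*(-438) + 3*(-11)² = -111690 + 3*121 = -111690 + 363 = -111327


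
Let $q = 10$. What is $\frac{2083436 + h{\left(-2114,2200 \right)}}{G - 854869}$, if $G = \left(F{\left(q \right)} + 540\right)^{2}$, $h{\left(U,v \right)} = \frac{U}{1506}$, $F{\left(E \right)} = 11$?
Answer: $- \frac{1568826251}{415104804} \approx -3.7794$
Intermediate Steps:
$h{\left(U,v \right)} = \frac{U}{1506}$ ($h{\left(U,v \right)} = U \frac{1}{1506} = \frac{U}{1506}$)
$G = 303601$ ($G = \left(11 + 540\right)^{2} = 551^{2} = 303601$)
$\frac{2083436 + h{\left(-2114,2200 \right)}}{G - 854869} = \frac{2083436 + \frac{1}{1506} \left(-2114\right)}{303601 - 854869} = \frac{2083436 - \frac{1057}{753}}{-551268} = \frac{1568826251}{753} \left(- \frac{1}{551268}\right) = - \frac{1568826251}{415104804}$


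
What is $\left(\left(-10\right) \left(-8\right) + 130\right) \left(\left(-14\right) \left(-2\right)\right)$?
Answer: $5880$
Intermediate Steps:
$\left(\left(-10\right) \left(-8\right) + 130\right) \left(\left(-14\right) \left(-2\right)\right) = \left(80 + 130\right) 28 = 210 \cdot 28 = 5880$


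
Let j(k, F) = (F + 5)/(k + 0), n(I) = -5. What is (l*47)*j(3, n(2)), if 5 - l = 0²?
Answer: 0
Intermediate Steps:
j(k, F) = (5 + F)/k
l = 5 (l = 5 - 1*0² = 5 - 1*0 = 5 + 0 = 5)
(l*47)*j(3, n(2)) = (5*47)*((5 - 5)/3) = 235*((⅓)*0) = 235*0 = 0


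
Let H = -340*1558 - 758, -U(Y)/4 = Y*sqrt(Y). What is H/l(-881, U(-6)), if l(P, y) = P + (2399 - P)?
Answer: -530478/2399 ≈ -221.12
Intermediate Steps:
U(Y) = -4*Y**(3/2) (U(Y) = -4*Y*sqrt(Y) = -4*Y**(3/2))
l(P, y) = 2399
H = -530478 (H = -529720 - 758 = -530478)
H/l(-881, U(-6)) = -530478/2399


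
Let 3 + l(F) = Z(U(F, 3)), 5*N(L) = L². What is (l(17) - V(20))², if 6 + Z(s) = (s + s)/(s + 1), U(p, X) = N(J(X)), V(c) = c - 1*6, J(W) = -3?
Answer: 23104/49 ≈ 471.51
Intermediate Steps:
N(L) = L²/5
V(c) = -6 + c (V(c) = c - 6 = -6 + c)
U(p, X) = 9/5 (U(p, X) = (⅕)*(-3)² = (⅕)*9 = 9/5)
Z(s) = -6 + 2*s/(1 + s) (Z(s) = -6 + (s + s)/(s + 1) = -6 + (2*s)/(1 + s) = -6 + 2*s/(1 + s))
l(F) = -54/7 (l(F) = -3 + 2*(-3 - 2*9/5)/(1 + 9/5) = -3 + 2*(-3 - 18/5)/(14/5) = -3 + 2*(5/14)*(-33/5) = -3 - 33/7 = -54/7)
(l(17) - V(20))² = (-54/7 - (-6 + 20))² = (-54/7 - 1*14)² = (-54/7 - 14)² = (-152/7)² = 23104/49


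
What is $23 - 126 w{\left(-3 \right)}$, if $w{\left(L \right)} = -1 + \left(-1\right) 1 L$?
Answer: $-229$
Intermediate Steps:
$w{\left(L \right)} = -1 - L$
$23 - 126 w{\left(-3 \right)} = 23 - 126 \left(-1 - -3\right) = 23 - 126 \left(-1 + 3\right) = 23 - 252 = -229$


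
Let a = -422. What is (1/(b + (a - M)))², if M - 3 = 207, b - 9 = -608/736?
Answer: 529/205865104 ≈ 2.5696e-6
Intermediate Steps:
b = 188/23 (b = 9 - 608/736 = 9 - 608*1/736 = 9 - 19/23 = 188/23 ≈ 8.1739)
M = 210 (M = 3 + 207 = 210)
(1/(b + (a - M)))² = (1/(188/23 + (-422 - 1*210)))² = (1/(188/23 + (-422 - 210)))² = (1/(188/23 - 632))² = (1/(-14348/23))² = (-23/14348)² = 529/205865104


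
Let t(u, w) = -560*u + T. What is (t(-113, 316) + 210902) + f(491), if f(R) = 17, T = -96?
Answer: 274103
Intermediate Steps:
t(u, w) = -96 - 560*u (t(u, w) = -560*u - 96 = -96 - 560*u)
(t(-113, 316) + 210902) + f(491) = ((-96 - 560*(-113)) + 210902) + 17 = ((-96 + 63280) + 210902) + 17 = (63184 + 210902) + 17 = 274086 + 17 = 274103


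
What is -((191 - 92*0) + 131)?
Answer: -322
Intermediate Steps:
-((191 - 92*0) + 131) = -((191 + 0) + 131) = -(191 + 131) = -1*322 = -322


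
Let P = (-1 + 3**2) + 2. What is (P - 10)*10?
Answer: 0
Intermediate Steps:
P = 10 (P = (-1 + 9) + 2 = 8 + 2 = 10)
(P - 10)*10 = (10 - 10)*10 = 0*10 = 0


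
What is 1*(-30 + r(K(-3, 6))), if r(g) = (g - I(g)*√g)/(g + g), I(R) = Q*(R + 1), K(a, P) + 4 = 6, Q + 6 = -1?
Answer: -59/2 + 21*√2/4 ≈ -22.075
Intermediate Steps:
Q = -7 (Q = -6 - 1 = -7)
K(a, P) = 2 (K(a, P) = -4 + 6 = 2)
I(R) = -7 - 7*R (I(R) = -7*(R + 1) = -7*(1 + R) = -7 - 7*R)
r(g) = (g - √g*(-7 - 7*g))/(2*g) (r(g) = (g - (-7 - 7*g)*√g)/(g + g) = (g - √g*(-7 - 7*g))/((2*g)) = (g - √g*(-7 - 7*g))*(1/(2*g)) = (g - √g*(-7 - 7*g))/(2*g))
1*(-30 + r(K(-3, 6))) = 1*(-30 + (7 + √2 + 7*2)/(2*√2)) = 1*(-30 + (√2/2)*(7 + √2 + 14)/2) = 1*(-30 + (√2/2)*(21 + √2)/2) = 1*(-30 + √2*(21 + √2)/4) = -30 + √2*(21 + √2)/4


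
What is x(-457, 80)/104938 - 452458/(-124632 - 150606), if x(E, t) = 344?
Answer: 11893679869/7220731311 ≈ 1.6472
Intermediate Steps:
x(-457, 80)/104938 - 452458/(-124632 - 150606) = 344/104938 - 452458/(-124632 - 150606) = 344*(1/104938) - 452458/(-275238) = 172/52469 - 452458*(-1/275238) = 172/52469 + 226229/137619 = 11893679869/7220731311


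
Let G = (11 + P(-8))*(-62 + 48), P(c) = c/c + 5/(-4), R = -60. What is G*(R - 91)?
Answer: 45451/2 ≈ 22726.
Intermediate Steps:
P(c) = -¼ (P(c) = 1 + 5*(-¼) = 1 - 5/4 = -¼)
G = -301/2 (G = (11 - ¼)*(-62 + 48) = (43/4)*(-14) = -301/2 ≈ -150.50)
G*(R - 91) = -301*(-60 - 91)/2 = -301/2*(-151) = 45451/2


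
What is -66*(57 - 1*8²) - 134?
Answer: 328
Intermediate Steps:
-66*(57 - 1*8²) - 134 = -66*(57 - 1*64) - 134 = -66*(57 - 64) - 134 = -66*(-7) - 134 = 462 - 134 = 328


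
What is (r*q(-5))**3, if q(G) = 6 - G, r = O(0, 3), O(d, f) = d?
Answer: 0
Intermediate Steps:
r = 0
(r*q(-5))**3 = (0*(6 - 1*(-5)))**3 = (0*(6 + 5))**3 = (0*11)**3 = 0**3 = 0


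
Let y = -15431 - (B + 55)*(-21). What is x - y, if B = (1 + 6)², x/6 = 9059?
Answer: 67601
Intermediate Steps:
x = 54354 (x = 6*9059 = 54354)
B = 49 (B = 7² = 49)
y = -13247 (y = -15431 - (49 + 55)*(-21) = -15431 - 104*(-21) = -15431 - 1*(-2184) = -15431 + 2184 = -13247)
x - y = 54354 - 1*(-13247) = 54354 + 13247 = 67601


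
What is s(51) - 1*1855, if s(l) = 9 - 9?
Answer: -1855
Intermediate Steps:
s(l) = 0
s(51) - 1*1855 = 0 - 1*1855 = 0 - 1855 = -1855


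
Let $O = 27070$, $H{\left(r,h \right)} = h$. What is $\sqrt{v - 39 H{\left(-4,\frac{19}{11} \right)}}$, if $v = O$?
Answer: $\frac{\sqrt{3267319}}{11} \approx 164.32$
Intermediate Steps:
$v = 27070$
$\sqrt{v - 39 H{\left(-4,\frac{19}{11} \right)}} = \sqrt{27070 - 39 \cdot \frac{19}{11}} = \sqrt{27070 - 39 \cdot 19 \cdot \frac{1}{11}} = \sqrt{27070 - \frac{741}{11}} = \sqrt{\frac{297029}{11}} = \frac{\sqrt{3267319}}{11}$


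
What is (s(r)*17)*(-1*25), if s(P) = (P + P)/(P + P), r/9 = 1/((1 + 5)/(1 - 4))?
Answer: -425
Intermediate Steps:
r = -9/2 (r = 9/(((1 + 5)/(1 - 4))) = 9/((6/(-3))) = 9/((6*(-⅓))) = 9/(-2) = 9*(-½) = -9/2 ≈ -4.5000)
s(P) = 1 (s(P) = (2*P)/((2*P)) = (2*P)*(1/(2*P)) = 1)
(s(r)*17)*(-1*25) = (1*17)*(-1*25) = 17*(-25) = -425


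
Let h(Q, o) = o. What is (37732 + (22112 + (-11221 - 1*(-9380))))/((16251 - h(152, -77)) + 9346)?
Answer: 5273/2334 ≈ 2.2592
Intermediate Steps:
(37732 + (22112 + (-11221 - 1*(-9380))))/((16251 - h(152, -77)) + 9346) = (37732 + (22112 + (-11221 - 1*(-9380))))/((16251 - 1*(-77)) + 9346) = (37732 + (22112 + (-11221 + 9380)))/((16251 + 77) + 9346) = (37732 + (22112 - 1841))/(16328 + 9346) = (37732 + 20271)/25674 = 58003*(1/25674) = 5273/2334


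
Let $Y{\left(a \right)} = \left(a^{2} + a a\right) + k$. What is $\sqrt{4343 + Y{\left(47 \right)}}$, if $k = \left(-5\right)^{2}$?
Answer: $\sqrt{8786} \approx 93.734$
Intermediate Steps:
$k = 25$
$Y{\left(a \right)} = 25 + 2 a^{2}$ ($Y{\left(a \right)} = \left(a^{2} + a a\right) + 25 = \left(a^{2} + a^{2}\right) + 25 = 2 a^{2} + 25 = 25 + 2 a^{2}$)
$\sqrt{4343 + Y{\left(47 \right)}} = \sqrt{4343 + \left(25 + 2 \cdot 47^{2}\right)} = \sqrt{4343 + \left(25 + 2 \cdot 2209\right)} = \sqrt{4343 + \left(25 + 4418\right)} = \sqrt{4343 + 4443} = \sqrt{8786}$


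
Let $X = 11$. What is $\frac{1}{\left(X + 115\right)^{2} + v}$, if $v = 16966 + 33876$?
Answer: $\frac{1}{66718} \approx 1.4988 \cdot 10^{-5}$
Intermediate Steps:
$v = 50842$
$\frac{1}{\left(X + 115\right)^{2} + v} = \frac{1}{\left(11 + 115\right)^{2} + 50842} = \frac{1}{126^{2} + 50842} = \frac{1}{15876 + 50842} = \frac{1}{66718}$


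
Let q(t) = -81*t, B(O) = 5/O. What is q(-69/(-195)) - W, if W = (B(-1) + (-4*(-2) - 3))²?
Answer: -1863/65 ≈ -28.662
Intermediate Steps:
W = 0 (W = (5/(-1) + (-4*(-2) - 3))² = (5*(-1) + (8 - 3))² = (-5 + 5)² = 0² = 0)
q(-69/(-195)) - W = -(-5589)/(-195) - 1*0 = -(-5589)*(-1)/195 + 0 = -81*23/65 + 0 = -1863/65 + 0 = -1863/65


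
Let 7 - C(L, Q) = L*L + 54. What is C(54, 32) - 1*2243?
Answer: -5206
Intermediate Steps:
C(L, Q) = -47 - L**2 (C(L, Q) = 7 - (L*L + 54) = 7 - (L**2 + 54) = 7 - (54 + L**2) = 7 + (-54 - L**2) = -47 - L**2)
C(54, 32) - 1*2243 = (-47 - 1*54**2) - 1*2243 = (-47 - 1*2916) - 2243 = (-47 - 2916) - 2243 = -2963 - 2243 = -5206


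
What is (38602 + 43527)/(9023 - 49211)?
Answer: -82129/40188 ≈ -2.0436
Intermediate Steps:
(38602 + 43527)/(9023 - 49211) = 82129/(-40188) = 82129*(-1/40188) = -82129/40188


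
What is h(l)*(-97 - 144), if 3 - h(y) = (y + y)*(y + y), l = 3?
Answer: 7953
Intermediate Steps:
h(y) = 3 - 4*y² (h(y) = 3 - (y + y)*(y + y) = 3 - 2*y*2*y = 3 - 4*y²)
h(l)*(-97 - 144) = (3 - 4*3²)*(-97 - 144) = (3 - 4*9)*(-241) = (3 - 36)*(-241) = -33*(-241) = 7953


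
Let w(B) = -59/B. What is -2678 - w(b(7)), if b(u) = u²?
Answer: -131163/49 ≈ -2676.8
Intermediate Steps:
-2678 - w(b(7)) = -2678 - (-59)/(7²) = -2678 - (-59)/49 = -2678 - 1*(-59/49) = -2678 + 59/49 = -131163/49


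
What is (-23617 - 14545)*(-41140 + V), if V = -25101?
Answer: 2527889042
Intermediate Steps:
(-23617 - 14545)*(-41140 + V) = (-23617 - 14545)*(-41140 - 25101) = -38162*(-66241) = 2527889042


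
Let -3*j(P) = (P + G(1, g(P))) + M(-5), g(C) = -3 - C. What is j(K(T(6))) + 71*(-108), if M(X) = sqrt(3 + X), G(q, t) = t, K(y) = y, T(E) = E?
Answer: -7667 - I*sqrt(2)/3 ≈ -7667.0 - 0.4714*I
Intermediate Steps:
j(P) = 1 - I*sqrt(2)/3 (j(P) = -((P + (-3 - P)) + sqrt(3 - 5))/3 = -(-3 + sqrt(-2))/3 = -(-3 + I*sqrt(2))/3 = 1 - I*sqrt(2)/3)
j(K(T(6))) + 71*(-108) = (1 - I*sqrt(2)/3) + 71*(-108) = (1 - I*sqrt(2)/3) - 7668 = -7667 - I*sqrt(2)/3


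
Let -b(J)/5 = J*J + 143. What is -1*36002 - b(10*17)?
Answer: 109213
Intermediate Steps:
b(J) = -715 - 5*J**2 (b(J) = -5*(J*J + 143) = -5*(J**2 + 143) = -5*(143 + J**2) = -715 - 5*J**2)
-1*36002 - b(10*17) = -1*36002 - (-715 - 5*(10*17)**2) = -36002 - (-715 - 5*170**2) = -36002 - (-715 - 5*28900) = -36002 - (-715 - 144500) = -36002 - 1*(-145215) = -36002 + 145215 = 109213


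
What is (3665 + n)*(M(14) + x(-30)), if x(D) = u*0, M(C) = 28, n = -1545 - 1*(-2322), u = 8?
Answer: 124376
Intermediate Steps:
n = 777 (n = -1545 + 2322 = 777)
x(D) = 0 (x(D) = 8*0 = 0)
(3665 + n)*(M(14) + x(-30)) = (3665 + 777)*(28 + 0) = 4442*28 = 124376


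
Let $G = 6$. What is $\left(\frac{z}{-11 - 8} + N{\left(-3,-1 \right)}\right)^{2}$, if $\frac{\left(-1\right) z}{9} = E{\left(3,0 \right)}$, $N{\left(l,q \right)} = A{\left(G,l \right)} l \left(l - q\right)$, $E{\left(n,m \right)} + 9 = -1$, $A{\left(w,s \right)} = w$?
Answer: $\frac{352836}{361} \approx 977.38$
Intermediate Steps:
$E{\left(n,m \right)} = -10$ ($E{\left(n,m \right)} = -9 - 1 = -10$)
$N{\left(l,q \right)} = 6 l \left(l - q\right)$
$z = 90$ ($z = \left(-9\right) \left(-10\right) = 90$)
$\left(\frac{z}{-11 - 8} + N{\left(-3,-1 \right)}\right)^{2} = \left(\frac{90}{-11 - 8} + 6 \left(-3\right) \left(-3 - -1\right)\right)^{2} = \left(\frac{90}{-19} + 6 \left(-3\right) \left(-3 + 1\right)\right)^{2} = \left(90 \left(- \frac{1}{19}\right) + 6 \left(-3\right) \left(-2\right)\right)^{2} = \left(- \frac{90}{19} + 36\right)^{2} = \left(\frac{594}{19}\right)^{2} = \frac{352836}{361}$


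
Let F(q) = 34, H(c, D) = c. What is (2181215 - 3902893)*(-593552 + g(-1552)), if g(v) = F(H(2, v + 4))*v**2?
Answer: -139976525880352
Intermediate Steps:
g(v) = 34*v**2
(2181215 - 3902893)*(-593552 + g(-1552)) = (2181215 - 3902893)*(-593552 + 34*(-1552)**2) = -1721678*(-593552 + 34*2408704) = -1721678*(-593552 + 81895936) = -1721678*81302384 = -139976525880352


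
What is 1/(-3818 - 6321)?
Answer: -1/10139 ≈ -9.8629e-5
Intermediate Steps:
1/(-3818 - 6321) = 1/(-10139) = -1/10139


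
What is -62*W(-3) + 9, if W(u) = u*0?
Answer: 9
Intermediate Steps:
W(u) = 0
-62*W(-3) + 9 = -62*0 + 9 = 0 + 9 = 9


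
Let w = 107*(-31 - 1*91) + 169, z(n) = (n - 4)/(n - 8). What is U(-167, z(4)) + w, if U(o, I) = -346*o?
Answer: 44897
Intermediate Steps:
z(n) = (-4 + n)/(-8 + n)
w = -12885 (w = 107*(-31 - 91) + 169 = 107*(-122) + 169 = -13054 + 169 = -12885)
U(-167, z(4)) + w = -346*(-167) - 12885 = 57782 - 12885 = 44897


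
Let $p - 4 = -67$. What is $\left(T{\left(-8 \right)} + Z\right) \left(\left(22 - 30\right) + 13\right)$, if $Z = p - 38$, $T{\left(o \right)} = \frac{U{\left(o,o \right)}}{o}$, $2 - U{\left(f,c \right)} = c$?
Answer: $- \frac{2045}{4} \approx -511.25$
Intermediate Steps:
$p = -63$ ($p = 4 - 67 = -63$)
$U{\left(f,c \right)} = 2 - c$
$T{\left(o \right)} = \frac{2 - o}{o}$
$Z = -101$ ($Z = -63 - 38 = -101$)
$\left(T{\left(-8 \right)} + Z\right) \left(\left(22 - 30\right) + 13\right) = \left(\frac{2 - -8}{-8} - 101\right) \left(\left(22 - 30\right) + 13\right) = \left(- \frac{2 + 8}{8} - 101\right) \left(-8 + 13\right) = \left(\left(- \frac{1}{8}\right) 10 - 101\right) 5 = \left(- \frac{5}{4} - 101\right) 5 = \left(- \frac{409}{4}\right) 5 = - \frac{2045}{4}$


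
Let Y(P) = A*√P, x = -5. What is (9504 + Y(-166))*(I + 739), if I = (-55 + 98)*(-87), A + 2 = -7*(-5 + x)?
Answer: -28531008 - 204136*I*√166 ≈ -2.8531e+7 - 2.6301e+6*I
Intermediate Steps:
A = 68 (A = -2 - 7*(-5 - 5) = -2 - 7*(-10) = -2 + 70 = 68)
I = -3741 (I = 43*(-87) = -3741)
Y(P) = 68*√P
(9504 + Y(-166))*(I + 739) = (9504 + 68*√(-166))*(-3741 + 739) = (9504 + 68*(I*√166))*(-3002) = (9504 + 68*I*√166)*(-3002) = -28531008 - 204136*I*√166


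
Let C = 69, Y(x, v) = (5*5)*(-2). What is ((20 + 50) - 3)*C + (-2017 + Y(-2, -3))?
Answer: 2556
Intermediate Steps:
Y(x, v) = -50 (Y(x, v) = 25*(-2) = -50)
((20 + 50) - 3)*C + (-2017 + Y(-2, -3)) = ((20 + 50) - 3)*69 + (-2017 - 50) = (70 - 3)*69 - 2067 = 67*69 - 2067 = 4623 - 2067 = 2556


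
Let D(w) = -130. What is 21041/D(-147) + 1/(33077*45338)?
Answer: -7888507747984/48738463345 ≈ -161.85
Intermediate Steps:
21041/D(-147) + 1/(33077*45338) = 21041/(-130) + 1/(33077*45338) = 21041*(-1/130) + (1/33077)*(1/45338) = -21041/130 + 1/1499645026 = -7888507747984/48738463345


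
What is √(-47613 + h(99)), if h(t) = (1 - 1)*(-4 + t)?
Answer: I*√47613 ≈ 218.2*I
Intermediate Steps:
h(t) = 0 (h(t) = 0*(-4 + t) = 0)
√(-47613 + h(99)) = √(-47613 + 0) = √(-47613) = I*√47613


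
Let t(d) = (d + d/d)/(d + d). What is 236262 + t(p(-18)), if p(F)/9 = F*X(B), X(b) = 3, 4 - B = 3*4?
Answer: 229647149/972 ≈ 2.3626e+5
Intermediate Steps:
B = -8 (B = 4 - 3*4 = 4 - 1*12 = 4 - 12 = -8)
p(F) = 27*F (p(F) = 9*(F*3) = 9*(3*F) = 27*F)
t(d) = (1 + d)/(2*d) (t(d) = (d + 1)/((2*d)) = (1 + d)*(1/(2*d)) = (1 + d)/(2*d))
236262 + t(p(-18)) = 236262 + (1 + 27*(-18))/(2*((27*(-18)))) = 236262 + (½)*(1 - 486)/(-486) = 236262 + (½)*(-1/486)*(-485) = 236262 + 485/972 = 229647149/972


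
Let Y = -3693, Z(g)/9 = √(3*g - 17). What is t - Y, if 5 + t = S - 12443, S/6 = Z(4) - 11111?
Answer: -75421 + 54*I*√5 ≈ -75421.0 + 120.75*I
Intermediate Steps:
Z(g) = 9*√(-17 + 3*g) (Z(g) = 9*√(3*g - 17) = 9*√(-17 + 3*g))
S = -66666 + 54*I*√5 (S = 6*(9*√(-17 + 3*4) - 11111) = 6*(9*√(-17 + 12) - 11111) = 6*(9*√(-5) - 11111) = 6*(9*(I*√5) - 11111) = 6*(9*I*√5 - 11111) = 6*(-11111 + 9*I*√5) = -66666 + 54*I*√5 ≈ -66666.0 + 120.75*I)
t = -79114 + 54*I*√5 (t = -5 + ((-66666 + 54*I*√5) - 12443) = -5 + (-79109 + 54*I*√5) = -79114 + 54*I*√5 ≈ -79114.0 + 120.75*I)
t - Y = (-79114 + 54*I*√5) - 1*(-3693) = (-79114 + 54*I*√5) + 3693 = -75421 + 54*I*√5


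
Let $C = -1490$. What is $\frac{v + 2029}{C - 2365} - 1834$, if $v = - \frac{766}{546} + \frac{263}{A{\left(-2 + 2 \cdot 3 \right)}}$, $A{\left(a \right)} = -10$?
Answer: $- \frac{19306754641}{10524150} \approx -1834.5$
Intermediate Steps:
$v = - \frac{75629}{2730}$ ($v = - \frac{766}{546} + \frac{263}{-10} = \left(-766\right) \frac{1}{546} + 263 \left(- \frac{1}{10}\right) = - \frac{383}{273} - \frac{263}{10} = - \frac{75629}{2730} \approx -27.703$)
$\frac{v + 2029}{C - 2365} - 1834 = \frac{- \frac{75629}{2730} + 2029}{-1490 - 2365} - 1834 = \frac{5463541}{2730 \left(-3855\right)} - 1834 = \frac{5463541}{2730} \left(- \frac{1}{3855}\right) - 1834 = - \frac{5463541}{10524150} - 1834 = - \frac{19306754641}{10524150}$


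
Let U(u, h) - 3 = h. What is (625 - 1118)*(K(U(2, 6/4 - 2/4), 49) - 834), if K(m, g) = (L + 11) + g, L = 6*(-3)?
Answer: 390456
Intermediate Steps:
U(u, h) = 3 + h
L = -18
K(m, g) = -7 + g (K(m, g) = (-18 + 11) + g = -7 + g)
(625 - 1118)*(K(U(2, 6/4 - 2/4), 49) - 834) = (625 - 1118)*((-7 + 49) - 834) = -493*(42 - 834) = -493*(-792) = 390456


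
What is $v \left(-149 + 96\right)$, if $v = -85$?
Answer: $4505$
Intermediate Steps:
$v \left(-149 + 96\right) = - 85 \left(-149 + 96\right) = \left(-85\right) \left(-53\right) = 4505$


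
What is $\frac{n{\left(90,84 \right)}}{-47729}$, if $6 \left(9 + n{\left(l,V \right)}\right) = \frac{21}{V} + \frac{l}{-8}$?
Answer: $\frac{65}{286374} \approx 0.00022698$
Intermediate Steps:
$n{\left(l,V \right)} = -9 - \frac{l}{48} + \frac{7}{2 V}$ ($n{\left(l,V \right)} = -9 + \frac{\frac{21}{V} + \frac{l}{-8}}{6} = -9 + \frac{\frac{21}{V} + l \left(- \frac{1}{8}\right)}{6} = -9 + \frac{\frac{21}{V} - \frac{l}{8}}{6} = -9 - \left(- \frac{7}{2 V} + \frac{l}{48}\right) = -9 - \frac{l}{48} + \frac{7}{2 V}$)
$\frac{n{\left(90,84 \right)}}{-47729} = \frac{\frac{1}{48} \cdot \frac{1}{84} \left(168 - 84 \left(432 + 90\right)\right)}{-47729} = \frac{1}{48} \cdot \frac{1}{84} \left(168 - 84 \cdot 522\right) \left(- \frac{1}{47729}\right) = \frac{1}{48} \cdot \frac{1}{84} \left(168 - 43848\right) \left(- \frac{1}{47729}\right) = \frac{1}{48} \cdot \frac{1}{84} \left(-43680\right) \left(- \frac{1}{47729}\right) = \left(- \frac{65}{6}\right) \left(- \frac{1}{47729}\right) = \frac{65}{286374}$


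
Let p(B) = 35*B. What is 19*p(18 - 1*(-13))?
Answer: 20615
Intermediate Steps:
19*p(18 - 1*(-13)) = 19*(35*(18 - 1*(-13))) = 19*(35*(18 + 13)) = 19*(35*31) = 19*1085 = 20615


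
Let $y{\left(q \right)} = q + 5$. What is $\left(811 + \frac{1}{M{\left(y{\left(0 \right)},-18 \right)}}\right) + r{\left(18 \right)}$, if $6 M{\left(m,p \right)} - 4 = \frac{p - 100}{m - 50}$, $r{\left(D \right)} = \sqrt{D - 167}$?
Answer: $\frac{120974}{149} + i \sqrt{149} \approx 811.91 + 12.207 i$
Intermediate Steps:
$r{\left(D \right)} = \sqrt{-167 + D}$
$y{\left(q \right)} = 5 + q$
$M{\left(m,p \right)} = \frac{2}{3} + \frac{-100 + p}{6 \left(-50 + m\right)}$ ($M{\left(m,p \right)} = \frac{2}{3} + \frac{\left(p - 100\right) \frac{1}{m - 50}}{6} = \frac{2}{3} + \frac{\left(-100 + p\right) \frac{1}{m - 50}}{6} = \frac{2}{3} + \frac{\left(-100 + p\right) \frac{1}{-50 + m}}{6} = \frac{2}{3} + \frac{\frac{1}{-50 + m} \left(-100 + p\right)}{6} = \frac{2}{3} + \frac{-100 + p}{6 \left(-50 + m\right)}$)
$\left(811 + \frac{1}{M{\left(y{\left(0 \right)},-18 \right)}}\right) + r{\left(18 \right)} = \left(811 + \frac{1}{\frac{1}{6} \frac{1}{-50 + \left(5 + 0\right)} \left(-300 - 18 + 4 \left(5 + 0\right)\right)}\right) + \sqrt{-167 + 18} = \left(811 + \frac{1}{\frac{1}{6} \frac{1}{-50 + 5} \left(-300 - 18 + 4 \cdot 5\right)}\right) + \sqrt{-149} = \left(811 + \frac{1}{\frac{1}{6} \frac{1}{-45} \left(-300 - 18 + 20\right)}\right) + i \sqrt{149} = \left(811 + \frac{1}{\frac{1}{6} \left(- \frac{1}{45}\right) \left(-298\right)}\right) + i \sqrt{149} = \left(811 + \frac{1}{\frac{149}{135}}\right) + i \sqrt{149} = \left(811 + \frac{135}{149}\right) + i \sqrt{149} = \frac{120974}{149} + i \sqrt{149}$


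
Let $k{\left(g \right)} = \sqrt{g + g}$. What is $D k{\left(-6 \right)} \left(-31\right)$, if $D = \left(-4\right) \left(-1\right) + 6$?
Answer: $- 620 i \sqrt{3} \approx - 1073.9 i$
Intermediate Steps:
$k{\left(g \right)} = \sqrt{2} \sqrt{g}$ ($k{\left(g \right)} = \sqrt{2 g} = \sqrt{2} \sqrt{g}$)
$D = 10$ ($D = 4 + 6 = 10$)
$D k{\left(-6 \right)} \left(-31\right) = 10 \sqrt{2} \sqrt{-6} \left(-31\right) = 10 \sqrt{2} i \sqrt{6} \left(-31\right) = 10 \cdot 2 i \sqrt{3} \left(-31\right) = 20 i \sqrt{3} \left(-31\right) = - 620 i \sqrt{3}$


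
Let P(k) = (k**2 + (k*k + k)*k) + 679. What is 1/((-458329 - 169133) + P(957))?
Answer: 1/877672408 ≈ 1.1394e-9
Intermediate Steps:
P(k) = 679 + k**2 + k*(k + k**2) (P(k) = (k**2 + (k**2 + k)*k) + 679 = (k**2 + (k + k**2)*k) + 679 = (k**2 + k*(k + k**2)) + 679 = 679 + k**2 + k*(k + k**2))
1/((-458329 - 169133) + P(957)) = 1/((-458329 - 169133) + (679 + 957**3 + 2*957**2)) = 1/(-627462 + (679 + 876467493 + 2*915849)) = 1/(-627462 + (679 + 876467493 + 1831698)) = 1/(-627462 + 878299870) = 1/877672408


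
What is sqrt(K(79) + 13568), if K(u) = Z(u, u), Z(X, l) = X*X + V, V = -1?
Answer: 4*sqrt(1238) ≈ 140.74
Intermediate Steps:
Z(X, l) = -1 + X**2 (Z(X, l) = X*X - 1 = X**2 - 1 = -1 + X**2)
K(u) = -1 + u**2
sqrt(K(79) + 13568) = sqrt((-1 + 79**2) + 13568) = sqrt((-1 + 6241) + 13568) = sqrt(6240 + 13568) = sqrt(19808) = 4*sqrt(1238)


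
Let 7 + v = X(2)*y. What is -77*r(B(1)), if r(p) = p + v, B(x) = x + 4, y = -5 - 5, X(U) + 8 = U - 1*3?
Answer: -6776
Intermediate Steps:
X(U) = -11 + U (X(U) = -8 + (U - 1*3) = -8 + (U - 3) = -8 + (-3 + U) = -11 + U)
y = -10
v = 83 (v = -7 + (-11 + 2)*(-10) = -7 - 9*(-10) = -7 + 90 = 83)
B(x) = 4 + x
r(p) = 83 + p (r(p) = p + 83 = 83 + p)
-77*r(B(1)) = -77*(83 + (4 + 1)) = -77*(83 + 5) = -77*88 = -6776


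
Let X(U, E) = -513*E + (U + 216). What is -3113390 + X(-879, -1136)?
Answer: -2531285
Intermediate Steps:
X(U, E) = 216 + U - 513*E (X(U, E) = -513*E + (216 + U) = 216 + U - 513*E)
-3113390 + X(-879, -1136) = -3113390 + (216 - 879 - 513*(-1136)) = -3113390 + (216 - 879 + 582768) = -3113390 + 582105 = -2531285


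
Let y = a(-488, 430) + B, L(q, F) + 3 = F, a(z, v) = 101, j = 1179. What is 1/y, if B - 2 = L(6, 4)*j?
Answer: 1/1282 ≈ 0.00078003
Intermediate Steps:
L(q, F) = -3 + F
B = 1181 (B = 2 + (-3 + 4)*1179 = 2 + 1*1179 = 2 + 1179 = 1181)
y = 1282 (y = 101 + 1181 = 1282)
1/y = 1/1282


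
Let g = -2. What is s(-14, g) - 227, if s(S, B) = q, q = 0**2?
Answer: -227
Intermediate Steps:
q = 0
s(S, B) = 0
s(-14, g) - 227 = 0 - 227 = -227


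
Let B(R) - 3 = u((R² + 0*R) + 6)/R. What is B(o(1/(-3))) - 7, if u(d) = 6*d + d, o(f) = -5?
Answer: -237/5 ≈ -47.400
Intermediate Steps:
u(d) = 7*d
B(R) = 3 + (42 + 7*R²)/R (B(R) = 3 + (7*((R² + 0*R) + 6))/R = 3 + (7*((R² + 0) + 6))/R = 3 + (7*(R² + 6))/R = 3 + (7*(6 + R²))/R = 3 + (42 + 7*R²)/R)
B(o(1/(-3))) - 7 = (3 + 7*(-5) + 42/(-5)) - 7 = (3 - 35 + 42*(-⅕)) - 7 = (3 - 35 - 42/5) - 7 = -202/5 - 7 = -237/5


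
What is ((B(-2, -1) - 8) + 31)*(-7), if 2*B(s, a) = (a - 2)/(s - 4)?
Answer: -651/4 ≈ -162.75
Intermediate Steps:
B(s, a) = (-2 + a)/(2*(-4 + s)) (B(s, a) = ((a - 2)/(s - 4))/2 = ((-2 + a)/(-4 + s))/2 = (-2 + a)/(2*(-4 + s)))
((B(-2, -1) - 8) + 31)*(-7) = (((-2 - 1)/(2*(-4 - 2)) - 8) + 31)*(-7) = (((½)*(-3)/(-6) - 8) + 31)*(-7) = (((½)*(-⅙)*(-3) - 8) + 31)*(-7) = ((¼ - 8) + 31)*(-7) = (-31/4 + 31)*(-7) = (93/4)*(-7) = -651/4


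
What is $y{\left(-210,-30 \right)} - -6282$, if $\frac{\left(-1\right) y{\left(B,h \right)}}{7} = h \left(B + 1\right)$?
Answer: $-37608$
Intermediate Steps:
$y{\left(B,h \right)} = - 7 h \left(1 + B\right)$ ($y{\left(B,h \right)} = - 7 h \left(B + 1\right) = - 7 h \left(1 + B\right)$)
$y{\left(-210,-30 \right)} - -6282 = \left(-7\right) \left(-30\right) \left(1 - 210\right) - -6282 = \left(-7\right) \left(-30\right) \left(-209\right) + 6282 = -43890 + 6282 = -37608$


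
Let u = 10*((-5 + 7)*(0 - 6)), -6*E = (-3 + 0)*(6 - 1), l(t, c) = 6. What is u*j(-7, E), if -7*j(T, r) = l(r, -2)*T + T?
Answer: -840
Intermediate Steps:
E = 5/2 (E = -(-3 + 0)*(6 - 1)/6 = -(-1)*5/2 = -⅙*(-15) = 5/2 ≈ 2.5000)
j(T, r) = -T (j(T, r) = -(6*T + T)/7 = -T)
u = -120 (u = 10*(2*(-6)) = 10*(-12) = -120)
u*j(-7, E) = -(-120)*(-7) = -120*7 = -840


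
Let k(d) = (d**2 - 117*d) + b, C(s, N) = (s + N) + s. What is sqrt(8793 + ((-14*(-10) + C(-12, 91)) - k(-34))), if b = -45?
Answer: sqrt(3911) ≈ 62.538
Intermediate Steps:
C(s, N) = N + 2*s (C(s, N) = (N + s) + s = N + 2*s)
k(d) = -45 + d**2 - 117*d (k(d) = (d**2 - 117*d) - 45 = -45 + d**2 - 117*d)
sqrt(8793 + ((-14*(-10) + C(-12, 91)) - k(-34))) = sqrt(8793 + ((-14*(-10) + (91 + 2*(-12))) - (-45 + (-34)**2 - 117*(-34)))) = sqrt(8793 + ((140 + (91 - 24)) - (-45 + 1156 + 3978))) = sqrt(8793 + ((140 + 67) - 1*5089)) = sqrt(8793 + (207 - 5089)) = sqrt(8793 - 4882) = sqrt(3911)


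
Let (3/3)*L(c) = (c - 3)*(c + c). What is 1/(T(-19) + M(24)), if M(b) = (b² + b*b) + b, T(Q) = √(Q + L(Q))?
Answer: 1176/1382159 - √817/1382159 ≈ 0.00083016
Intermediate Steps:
L(c) = 2*c*(-3 + c) (L(c) = (c - 3)*(c + c) = (-3 + c)*(2*c) = 2*c*(-3 + c))
T(Q) = √(Q + 2*Q*(-3 + Q))
M(b) = b + 2*b² (M(b) = (b² + b²) + b = 2*b² + b = b + 2*b²)
1/(T(-19) + M(24)) = 1/(√(-19*(-5 + 2*(-19))) + 24*(1 + 2*24)) = 1/(√(-19*(-5 - 38)) + 24*(1 + 48)) = 1/(√(-19*(-43)) + 24*49) = 1/(√817 + 1176) = 1/(1176 + √817)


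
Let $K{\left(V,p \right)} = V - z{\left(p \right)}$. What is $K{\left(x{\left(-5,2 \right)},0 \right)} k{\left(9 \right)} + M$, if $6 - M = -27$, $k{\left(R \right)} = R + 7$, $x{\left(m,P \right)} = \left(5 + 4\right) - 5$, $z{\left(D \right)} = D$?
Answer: $97$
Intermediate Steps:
$x{\left(m,P \right)} = 4$ ($x{\left(m,P \right)} = 9 - 5 = 4$)
$K{\left(V,p \right)} = V - p$
$k{\left(R \right)} = 7 + R$
$M = 33$ ($M = 6 - -27 = 6 + 27 = 33$)
$K{\left(x{\left(-5,2 \right)},0 \right)} k{\left(9 \right)} + M = \left(4 - 0\right) \left(7 + 9\right) + 33 = \left(4 + 0\right) 16 + 33 = 4 \cdot 16 + 33 = 64 + 33 = 97$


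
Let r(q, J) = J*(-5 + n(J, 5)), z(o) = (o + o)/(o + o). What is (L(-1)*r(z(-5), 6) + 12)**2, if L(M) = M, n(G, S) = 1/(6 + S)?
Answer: 207936/121 ≈ 1718.5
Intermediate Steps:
z(o) = 1 (z(o) = (2*o)/((2*o)) = (2*o)*(1/(2*o)) = 1)
r(q, J) = -54*J/11 (r(q, J) = J*(-5 + 1/(6 + 5)) = J*(-5 + 1/11) = J*(-54/11) = -54*J/11)
(L(-1)*r(z(-5), 6) + 12)**2 = (-(-54)*6/11 + 12)**2 = (-1*(-324/11) + 12)**2 = (324/11 + 12)**2 = (456/11)**2 = 207936/121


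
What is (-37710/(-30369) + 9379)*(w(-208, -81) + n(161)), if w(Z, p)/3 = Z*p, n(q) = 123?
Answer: 4811145126729/10123 ≈ 4.7527e+8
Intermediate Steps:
w(Z, p) = 3*Z*p (w(Z, p) = 3*(Z*p) = 3*Z*p)
(-37710/(-30369) + 9379)*(w(-208, -81) + n(161)) = (-37710/(-30369) + 9379)*(3*(-208)*(-81) + 123) = (-37710*(-1/30369) + 9379)*(50544 + 123) = (12570/10123 + 9379)*50667 = (94956187/10123)*50667 = 4811145126729/10123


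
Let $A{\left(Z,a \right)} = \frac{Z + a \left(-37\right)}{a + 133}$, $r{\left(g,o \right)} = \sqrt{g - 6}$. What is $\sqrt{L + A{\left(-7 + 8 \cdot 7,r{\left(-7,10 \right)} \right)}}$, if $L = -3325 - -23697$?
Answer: $\sqrt{35} \sqrt{\frac{77415 + 581 i \sqrt{13}}{133 + i \sqrt{13}}} \approx 142.73 - 0.0035461 i$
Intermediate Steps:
$r{\left(g,o \right)} = \sqrt{-6 + g}$
$A{\left(Z,a \right)} = \frac{Z - 37 a}{133 + a}$
$L = 20372$ ($L = -3325 + 23697 = 20372$)
$\sqrt{L + A{\left(-7 + 8 \cdot 7,r{\left(-7,10 \right)} \right)}} = \sqrt{20372 + \frac{\left(-7 + 8 \cdot 7\right) - 37 \sqrt{-6 - 7}}{133 + \sqrt{-6 - 7}}} = \sqrt{20372 + \frac{\left(-7 + 56\right) - 37 \sqrt{-13}}{133 + \sqrt{-13}}} = \sqrt{20372 + \frac{49 - 37 i \sqrt{13}}{133 + i \sqrt{13}}}$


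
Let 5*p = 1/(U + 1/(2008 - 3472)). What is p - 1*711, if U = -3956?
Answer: -20589086139/28957925 ≈ -711.00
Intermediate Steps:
p = -1464/28957925 (p = 1/(5*(-3956 + 1/(2008 - 3472))) = 1/(5*(-3956 + 1/(-1464))) = 1/(5*(-3956 - 1/1464)) = 1/(5*(-5791585/1464)) = (⅕)*(-1464/5791585) = -1464/28957925 ≈ -5.0556e-5)
p - 1*711 = -1464/28957925 - 1*711 = -1464/28957925 - 711 = -20589086139/28957925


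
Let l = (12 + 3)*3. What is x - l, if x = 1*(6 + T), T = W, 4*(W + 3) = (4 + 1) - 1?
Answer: -41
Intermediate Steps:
W = -2 (W = -3 + ((4 + 1) - 1)/4 = -3 + (5 - 1)/4 = -3 + (¼)*4 = -3 + 1 = -2)
T = -2
x = 4 (x = 1*(6 - 2) = 1*4 = 4)
l = 45 (l = 15*3 = 45)
x - l = 4 - 1*45 = 4 - 45 = -41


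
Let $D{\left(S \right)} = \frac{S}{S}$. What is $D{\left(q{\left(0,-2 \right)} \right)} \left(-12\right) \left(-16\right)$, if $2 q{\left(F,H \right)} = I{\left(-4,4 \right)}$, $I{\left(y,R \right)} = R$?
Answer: $192$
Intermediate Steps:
$q{\left(F,H \right)} = 2$ ($q{\left(F,H \right)} = \frac{1}{2} \cdot 4 = 2$)
$D{\left(S \right)} = 1$
$D{\left(q{\left(0,-2 \right)} \right)} \left(-12\right) \left(-16\right) = 1 \left(-12\right) \left(-16\right) = \left(-12\right) \left(-16\right) = 192$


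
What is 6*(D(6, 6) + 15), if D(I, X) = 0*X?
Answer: 90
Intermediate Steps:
D(I, X) = 0
6*(D(6, 6) + 15) = 6*(0 + 15) = 6*15 = 90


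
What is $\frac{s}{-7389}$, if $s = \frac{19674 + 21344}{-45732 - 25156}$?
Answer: $\frac{20509}{261895716} \approx 7.831 \cdot 10^{-5}$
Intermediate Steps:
$s = - \frac{20509}{35444}$ ($s = \frac{41018}{-70888} = 41018 \left(- \frac{1}{70888}\right) = - \frac{20509}{35444} \approx -0.57863$)
$\frac{s}{-7389} = - \frac{20509}{35444 \left(-7389\right)} = \left(- \frac{20509}{35444}\right) \left(- \frac{1}{7389}\right) = \frac{20509}{261895716}$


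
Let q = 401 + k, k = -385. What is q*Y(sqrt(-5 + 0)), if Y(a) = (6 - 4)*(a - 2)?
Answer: -64 + 32*I*sqrt(5) ≈ -64.0 + 71.554*I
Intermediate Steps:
q = 16 (q = 401 - 385 = 16)
Y(a) = -4 + 2*a (Y(a) = 2*(-2 + a) = -4 + 2*a)
q*Y(sqrt(-5 + 0)) = 16*(-4 + 2*sqrt(-5 + 0)) = 16*(-4 + 2*sqrt(-5)) = 16*(-4 + 2*(I*sqrt(5))) = 16*(-4 + 2*I*sqrt(5)) = -64 + 32*I*sqrt(5)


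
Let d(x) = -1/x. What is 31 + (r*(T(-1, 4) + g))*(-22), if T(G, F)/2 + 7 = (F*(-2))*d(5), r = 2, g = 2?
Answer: 2091/5 ≈ 418.20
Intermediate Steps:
T(G, F) = -14 + 4*F/5 (T(G, F) = -14 + 2*((F*(-2))*(-1/5)) = -14 + 2*((-2*F)*(-1*1/5)) = -14 + 2*(-2*F*(-1/5)) = -14 + 2*(2*F/5) = -14 + 4*F/5)
31 + (r*(T(-1, 4) + g))*(-22) = 31 + (2*((-14 + (4/5)*4) + 2))*(-22) = 31 + (2*((-14 + 16/5) + 2))*(-22) = 31 + (2*(-54/5 + 2))*(-22) = 31 + (2*(-44/5))*(-22) = 31 - 88/5*(-22) = 31 + 1936/5 = 2091/5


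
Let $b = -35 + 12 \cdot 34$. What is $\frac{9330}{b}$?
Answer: $\frac{9330}{373} \approx 25.013$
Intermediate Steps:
$b = 373$ ($b = -35 + 408 = 373$)
$\frac{9330}{b} = \frac{9330}{373}$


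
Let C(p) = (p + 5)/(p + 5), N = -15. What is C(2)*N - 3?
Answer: -18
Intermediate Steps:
C(p) = 1 (C(p) = (5 + p)/(5 + p) = 1)
C(2)*N - 3 = 1*(-15) - 3 = -15 - 3 = -18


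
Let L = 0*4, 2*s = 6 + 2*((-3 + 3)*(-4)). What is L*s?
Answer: 0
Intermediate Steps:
s = 3 (s = (6 + 2*((-3 + 3)*(-4)))/2 = (6 + 2*(0*(-4)))/2 = (6 + 2*0)/2 = (6 + 0)/2 = (½)*6 = 3)
L = 0
L*s = 0*3 = 0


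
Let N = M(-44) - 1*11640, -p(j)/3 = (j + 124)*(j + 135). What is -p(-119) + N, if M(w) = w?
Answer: -11444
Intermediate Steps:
p(j) = -3*(124 + j)*(135 + j) (p(j) = -3*(j + 124)*(j + 135) = -3*(124 + j)*(135 + j))
N = -11684 (N = -44 - 1*11640 = -44 - 11640 = -11684)
-p(-119) + N = -(-50220 - 777*(-119) - 3*(-119)²) - 11684 = -(-50220 + 92463 - 3*14161) - 11684 = -(-50220 + 92463 - 42483) - 11684 = -1*(-240) - 11684 = 240 - 11684 = -11444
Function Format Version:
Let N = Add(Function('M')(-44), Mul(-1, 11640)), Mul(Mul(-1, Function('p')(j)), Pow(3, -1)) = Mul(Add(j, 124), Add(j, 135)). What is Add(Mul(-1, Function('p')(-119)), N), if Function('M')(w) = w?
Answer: -11444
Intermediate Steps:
Function('p')(j) = Mul(-3, Add(124, j), Add(135, j)) (Function('p')(j) = Mul(-3, Mul(Add(j, 124), Add(j, 135))) = Mul(-3, Mul(Add(124, j), Add(135, j))) = Mul(-3, Add(124, j), Add(135, j)))
N = -11684 (N = Add(-44, Mul(-1, 11640)) = Add(-44, -11640) = -11684)
Add(Mul(-1, Function('p')(-119)), N) = Add(Mul(-1, Add(-50220, Mul(-777, -119), Mul(-3, Pow(-119, 2)))), -11684) = Add(Mul(-1, Add(-50220, 92463, Mul(-3, 14161))), -11684) = Add(Mul(-1, Add(-50220, 92463, -42483)), -11684) = Add(Mul(-1, -240), -11684) = Add(240, -11684) = -11444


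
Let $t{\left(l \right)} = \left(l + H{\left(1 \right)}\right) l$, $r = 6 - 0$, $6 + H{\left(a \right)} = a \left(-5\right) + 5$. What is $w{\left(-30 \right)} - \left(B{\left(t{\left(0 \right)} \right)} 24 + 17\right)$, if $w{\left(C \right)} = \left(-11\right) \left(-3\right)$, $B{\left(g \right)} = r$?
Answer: $-128$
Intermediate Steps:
$H{\left(a \right)} = -1 - 5 a$ ($H{\left(a \right)} = -6 + \left(a \left(-5\right) + 5\right) = -6 - \left(-5 + 5 a\right) = -1 - 5 a$)
$r = 6$ ($r = 6 + 0 = 6$)
$t{\left(l \right)} = l \left(-6 + l\right)$ ($t{\left(l \right)} = \left(l - 6\right) l = \left(-6 + l\right) l = l \left(-6 + l\right)$)
$B{\left(g \right)} = 6$
$w{\left(C \right)} = 33$
$w{\left(-30 \right)} - \left(B{\left(t{\left(0 \right)} \right)} 24 + 17\right) = 33 - \left(6 \cdot 24 + 17\right) = 33 - \left(144 + 17\right) = 33 - 161 = -128$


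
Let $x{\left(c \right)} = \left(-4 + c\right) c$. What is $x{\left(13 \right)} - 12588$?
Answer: $-12471$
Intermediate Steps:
$x{\left(c \right)} = c \left(-4 + c\right)$
$x{\left(13 \right)} - 12588 = 13 \left(-4 + 13\right) - 12588 = 13 \cdot 9 - 12588 = 117 - 12588 = -12471$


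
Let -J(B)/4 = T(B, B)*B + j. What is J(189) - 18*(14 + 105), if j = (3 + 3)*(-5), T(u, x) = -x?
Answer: 140862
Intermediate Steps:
j = -30 (j = 6*(-5) = -30)
J(B) = 120 + 4*B**2 (J(B) = -4*((-B)*B - 30) = -4*(-B**2 - 30) = -4*(-30 - B**2) = 120 + 4*B**2)
J(189) - 18*(14 + 105) = (120 + 4*189**2) - 18*(14 + 105) = (120 + 4*35721) - 18*119 = (120 + 142884) - 2142 = 143004 - 2142 = 140862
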